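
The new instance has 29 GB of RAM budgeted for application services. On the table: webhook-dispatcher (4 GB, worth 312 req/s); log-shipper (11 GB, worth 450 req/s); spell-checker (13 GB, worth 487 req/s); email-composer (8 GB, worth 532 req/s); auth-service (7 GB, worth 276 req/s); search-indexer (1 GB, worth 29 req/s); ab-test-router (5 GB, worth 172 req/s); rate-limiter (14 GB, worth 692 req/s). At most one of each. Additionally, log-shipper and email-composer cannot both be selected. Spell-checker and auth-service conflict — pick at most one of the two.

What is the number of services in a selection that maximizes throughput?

The maximum throughput within 29 GB is 1565.
For example webhook-dispatcher + email-composer + search-indexer + rate-limiter achieves it, using 27 GB.
Any selection reaching 1565 contains exactly 4 services.

4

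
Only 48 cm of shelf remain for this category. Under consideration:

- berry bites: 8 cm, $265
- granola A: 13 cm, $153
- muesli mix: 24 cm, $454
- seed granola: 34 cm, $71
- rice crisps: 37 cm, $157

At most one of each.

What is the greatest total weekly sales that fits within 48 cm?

872

Berry bites + granola A + muesli mix uses 45 of the 48 cm and totals 872.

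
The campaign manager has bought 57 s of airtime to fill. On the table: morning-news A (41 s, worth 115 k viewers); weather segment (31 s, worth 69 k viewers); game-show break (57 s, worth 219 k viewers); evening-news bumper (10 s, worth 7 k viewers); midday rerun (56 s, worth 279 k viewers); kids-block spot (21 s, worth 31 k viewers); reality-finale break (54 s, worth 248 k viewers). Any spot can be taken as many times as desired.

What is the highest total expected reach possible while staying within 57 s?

Best packing: midday rerun — 56 s, 279 total.
The spare 1 s is too small for any remaining spot, and no exchange beats 279.

279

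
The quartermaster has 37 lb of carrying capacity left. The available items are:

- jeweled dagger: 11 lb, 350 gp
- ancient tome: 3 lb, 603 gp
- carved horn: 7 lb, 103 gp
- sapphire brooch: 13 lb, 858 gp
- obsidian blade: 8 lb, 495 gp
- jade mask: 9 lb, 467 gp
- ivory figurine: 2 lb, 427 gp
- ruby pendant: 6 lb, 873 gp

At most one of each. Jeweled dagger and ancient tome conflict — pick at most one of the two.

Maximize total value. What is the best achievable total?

Ancient tome + sapphire brooch + obsidian blade + ivory figurine + ruby pendant uses 32 of the 37 lb and totals 3256.
Runner-up ancient tome + sapphire brooch + jade mask + ivory figurine + ruby pendant tops out at 3228.

3256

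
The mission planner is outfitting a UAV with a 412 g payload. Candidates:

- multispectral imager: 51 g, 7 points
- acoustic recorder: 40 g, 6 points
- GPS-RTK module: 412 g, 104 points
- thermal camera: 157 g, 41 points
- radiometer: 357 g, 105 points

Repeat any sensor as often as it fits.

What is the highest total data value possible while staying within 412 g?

112

Taking the top-ratio sensors first gives acoustic recorder + radiometer for 111 (397 g).
Replace acoustic recorder with multispectral imager: the trade gains 1 net, giving 112 at 408 g.
Every other selection either busts 412 g or fails to beat 112.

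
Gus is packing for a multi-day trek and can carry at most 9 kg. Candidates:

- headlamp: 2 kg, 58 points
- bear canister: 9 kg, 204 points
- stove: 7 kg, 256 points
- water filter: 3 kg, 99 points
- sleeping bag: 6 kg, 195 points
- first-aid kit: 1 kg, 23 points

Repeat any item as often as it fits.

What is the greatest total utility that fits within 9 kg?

314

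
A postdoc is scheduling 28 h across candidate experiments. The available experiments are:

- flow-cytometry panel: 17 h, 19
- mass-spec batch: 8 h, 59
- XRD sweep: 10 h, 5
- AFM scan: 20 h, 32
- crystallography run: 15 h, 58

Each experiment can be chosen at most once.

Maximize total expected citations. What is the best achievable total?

Ranking by ratio (expected citations/h): mass-spec batch 7.38, crystallography run 3.87, AFM scan 1.60, flow-cytometry panel 1.12.
Best packing: mass-spec batch + crystallography run — 23 h, 117 total.
Every other selection either busts 28 h or fails to beat 117.

117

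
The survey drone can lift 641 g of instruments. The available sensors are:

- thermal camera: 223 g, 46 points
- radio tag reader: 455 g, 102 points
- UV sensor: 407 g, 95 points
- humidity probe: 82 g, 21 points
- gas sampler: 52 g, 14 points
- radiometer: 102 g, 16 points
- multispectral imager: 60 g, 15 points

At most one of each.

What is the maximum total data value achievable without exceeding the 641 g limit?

Best packing: UV sensor + humidity probe + gas sampler + multispectral imager — 601 g, 145 total.
An exhaustive check of the 128 subsets confirms 145.

145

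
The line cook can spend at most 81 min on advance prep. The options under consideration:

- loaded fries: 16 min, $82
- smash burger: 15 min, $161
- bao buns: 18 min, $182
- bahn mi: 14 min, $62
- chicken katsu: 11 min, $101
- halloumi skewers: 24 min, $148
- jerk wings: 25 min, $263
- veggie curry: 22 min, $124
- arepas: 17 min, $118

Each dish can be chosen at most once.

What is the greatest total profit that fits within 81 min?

730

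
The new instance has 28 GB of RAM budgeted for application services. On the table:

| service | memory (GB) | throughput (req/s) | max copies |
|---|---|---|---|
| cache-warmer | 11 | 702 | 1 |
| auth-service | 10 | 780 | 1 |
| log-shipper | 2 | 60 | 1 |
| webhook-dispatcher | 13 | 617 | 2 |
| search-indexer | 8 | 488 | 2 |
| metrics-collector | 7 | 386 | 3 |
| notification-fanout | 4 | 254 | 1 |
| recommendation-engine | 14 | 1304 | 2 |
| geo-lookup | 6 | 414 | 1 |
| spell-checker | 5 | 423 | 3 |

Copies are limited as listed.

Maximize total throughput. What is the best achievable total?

2608

2×recommendation-engine uses 28 of the 28 GB and totals 2608.
That's the maximum — no swap from here does better than 2608.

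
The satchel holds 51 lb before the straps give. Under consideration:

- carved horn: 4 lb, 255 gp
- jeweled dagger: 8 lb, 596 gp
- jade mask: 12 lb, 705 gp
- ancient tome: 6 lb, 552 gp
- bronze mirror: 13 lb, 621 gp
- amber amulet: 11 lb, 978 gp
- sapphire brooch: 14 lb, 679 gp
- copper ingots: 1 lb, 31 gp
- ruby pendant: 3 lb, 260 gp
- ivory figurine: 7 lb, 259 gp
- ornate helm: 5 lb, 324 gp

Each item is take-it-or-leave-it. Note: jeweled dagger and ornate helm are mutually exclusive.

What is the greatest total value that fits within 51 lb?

3605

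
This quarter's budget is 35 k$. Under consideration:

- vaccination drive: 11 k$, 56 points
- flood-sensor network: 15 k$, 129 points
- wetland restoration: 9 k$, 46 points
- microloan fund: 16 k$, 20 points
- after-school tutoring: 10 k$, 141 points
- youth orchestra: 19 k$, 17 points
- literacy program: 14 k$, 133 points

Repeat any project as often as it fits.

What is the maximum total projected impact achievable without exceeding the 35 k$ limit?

423

3×after-school tutoring uses 30 of the 35 k$ and totals 423.
No other feasible combination exceeds 423.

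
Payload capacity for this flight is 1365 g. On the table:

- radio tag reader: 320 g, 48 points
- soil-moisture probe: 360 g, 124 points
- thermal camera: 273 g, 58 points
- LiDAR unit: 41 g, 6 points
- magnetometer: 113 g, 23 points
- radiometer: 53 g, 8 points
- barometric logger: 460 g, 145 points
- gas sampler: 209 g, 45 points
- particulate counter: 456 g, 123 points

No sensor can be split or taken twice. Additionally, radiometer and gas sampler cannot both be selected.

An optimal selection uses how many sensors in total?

Optimal total is 400.
soil-moisture probe + radiometer + barometric logger + particulate counter hits 400 at 1329 g.
All optima have 4 sensors.

4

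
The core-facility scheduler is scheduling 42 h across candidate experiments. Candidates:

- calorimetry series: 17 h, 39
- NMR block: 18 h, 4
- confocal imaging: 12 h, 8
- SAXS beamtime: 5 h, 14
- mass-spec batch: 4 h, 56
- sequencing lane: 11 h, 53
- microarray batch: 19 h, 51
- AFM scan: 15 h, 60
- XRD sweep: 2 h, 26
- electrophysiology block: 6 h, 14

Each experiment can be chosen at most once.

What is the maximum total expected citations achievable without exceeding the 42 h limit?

Best packing: SAXS beamtime + mass-spec batch + sequencing lane + AFM scan + XRD sweep — 37 h, 209 total.

209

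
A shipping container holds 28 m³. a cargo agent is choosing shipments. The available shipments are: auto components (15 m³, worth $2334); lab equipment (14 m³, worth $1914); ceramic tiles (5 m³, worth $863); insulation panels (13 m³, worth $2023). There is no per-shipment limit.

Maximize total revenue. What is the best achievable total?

4612

The ratio heuristic lands on 5×ceramic tiles (4315) but leaves 3 m³ idle.
Dropping 2×ceramic tiles frees 10 m³; slotting in insulation panels (13 m³) lifts the total to 4612 at 28 m³.
No other feasible combination exceeds 4612.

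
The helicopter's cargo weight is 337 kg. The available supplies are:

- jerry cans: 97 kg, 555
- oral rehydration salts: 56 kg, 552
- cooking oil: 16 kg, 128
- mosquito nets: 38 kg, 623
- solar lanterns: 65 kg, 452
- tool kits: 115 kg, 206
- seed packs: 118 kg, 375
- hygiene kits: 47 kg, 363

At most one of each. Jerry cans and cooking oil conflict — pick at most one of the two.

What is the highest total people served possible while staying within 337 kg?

2545

Jerry cans + oral rehydration salts + mosquito nets + solar lanterns + hygiene kits uses 303 of the 337 kg and totals 2545.
Nothing else feasible within 337 kg beats 2545.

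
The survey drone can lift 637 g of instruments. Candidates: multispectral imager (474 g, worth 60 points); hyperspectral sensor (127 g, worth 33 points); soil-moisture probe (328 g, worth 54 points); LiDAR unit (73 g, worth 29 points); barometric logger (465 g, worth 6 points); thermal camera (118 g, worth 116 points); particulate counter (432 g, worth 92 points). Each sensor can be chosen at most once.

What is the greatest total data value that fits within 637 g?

237

Ranking by ratio (data value/g): thermal camera 0.98, LiDAR unit 0.40, hyperspectral sensor 0.26.
Filling by ratio: hyperspectral sensor + LiDAR unit + thermal camera for 178, with 319 g left unused.
The 127 g tied up in hyperspectral sensor is better spent on particulate counter — total rises to 237 (623 g).
The spare 14 g is too small for any remaining sensor, and no exchange beats 237.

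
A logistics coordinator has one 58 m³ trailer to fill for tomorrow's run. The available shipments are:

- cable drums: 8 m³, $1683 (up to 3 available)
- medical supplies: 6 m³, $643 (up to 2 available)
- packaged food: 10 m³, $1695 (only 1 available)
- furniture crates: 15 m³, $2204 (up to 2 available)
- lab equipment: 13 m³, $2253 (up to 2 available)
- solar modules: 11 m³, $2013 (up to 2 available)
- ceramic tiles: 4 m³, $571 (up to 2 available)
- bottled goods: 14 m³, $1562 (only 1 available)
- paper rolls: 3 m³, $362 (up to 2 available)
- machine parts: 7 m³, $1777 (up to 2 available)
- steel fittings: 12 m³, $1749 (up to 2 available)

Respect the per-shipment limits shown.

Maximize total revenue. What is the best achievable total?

Taking the top-ratio shipments first gives 3×cable drums + solar modules + 2×ceramic tiles + 2×machine parts for 11758 (57 m³).
Replace solar modules and ceramic tiles with lab equipment + paper rolls: the trade gains 31 net, giving 11789 at 58 m³.
Nothing else within 58 m³ beats 11789.

11789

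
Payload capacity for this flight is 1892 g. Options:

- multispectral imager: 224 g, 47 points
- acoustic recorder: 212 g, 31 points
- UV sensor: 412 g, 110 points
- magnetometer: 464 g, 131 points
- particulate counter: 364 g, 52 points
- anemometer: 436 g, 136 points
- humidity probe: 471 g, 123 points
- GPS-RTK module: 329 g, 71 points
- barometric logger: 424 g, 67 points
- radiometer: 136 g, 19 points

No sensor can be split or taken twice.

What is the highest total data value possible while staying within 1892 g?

500

Taking UV sensor + magnetometer + anemometer + humidity probe: 1783 g used, 500 in data value.
The closest alternative, multispectral imager + UV sensor + magnetometer + anemometer + GPS-RTK module, reaches only 495.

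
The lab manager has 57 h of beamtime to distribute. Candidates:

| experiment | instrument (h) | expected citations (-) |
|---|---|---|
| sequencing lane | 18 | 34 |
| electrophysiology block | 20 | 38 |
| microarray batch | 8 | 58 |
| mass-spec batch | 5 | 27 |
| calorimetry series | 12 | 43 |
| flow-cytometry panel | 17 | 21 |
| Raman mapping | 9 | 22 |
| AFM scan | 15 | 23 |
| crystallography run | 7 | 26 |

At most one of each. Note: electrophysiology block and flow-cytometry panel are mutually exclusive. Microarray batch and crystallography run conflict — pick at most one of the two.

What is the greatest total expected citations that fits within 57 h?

By expected citations per h: microarray batch 7.25, mass-spec batch 5.40, crystallography run 3.71 lead.
Taking electrophysiology block + microarray batch + mass-spec batch + calorimetry series + Raman mapping: 54 h used, 188 in expected citations.
Next best is sequencing lane + microarray batch + mass-spec batch + calorimetry series + Raman mapping at 184 (52 h) — short by 4.

188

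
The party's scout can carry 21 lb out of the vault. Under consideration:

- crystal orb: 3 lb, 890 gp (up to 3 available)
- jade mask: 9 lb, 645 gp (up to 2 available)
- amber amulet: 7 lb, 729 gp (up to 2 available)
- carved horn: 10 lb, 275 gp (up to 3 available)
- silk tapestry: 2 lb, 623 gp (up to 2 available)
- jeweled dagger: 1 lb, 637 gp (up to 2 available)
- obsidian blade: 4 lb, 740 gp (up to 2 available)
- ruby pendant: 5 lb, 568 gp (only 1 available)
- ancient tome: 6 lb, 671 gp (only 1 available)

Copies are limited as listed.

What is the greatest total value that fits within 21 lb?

6047

Taking the top-ratio items first gives 3×crystal orb + 2×silk tapestry + 2×jeweled dagger + obsidian blade for 5930 (19 lb).
The 2 lb tied up in silk tapestry is better spent on obsidian blade — total rises to 6047 (21 lb).
Nothing else within 21 lb beats 6047.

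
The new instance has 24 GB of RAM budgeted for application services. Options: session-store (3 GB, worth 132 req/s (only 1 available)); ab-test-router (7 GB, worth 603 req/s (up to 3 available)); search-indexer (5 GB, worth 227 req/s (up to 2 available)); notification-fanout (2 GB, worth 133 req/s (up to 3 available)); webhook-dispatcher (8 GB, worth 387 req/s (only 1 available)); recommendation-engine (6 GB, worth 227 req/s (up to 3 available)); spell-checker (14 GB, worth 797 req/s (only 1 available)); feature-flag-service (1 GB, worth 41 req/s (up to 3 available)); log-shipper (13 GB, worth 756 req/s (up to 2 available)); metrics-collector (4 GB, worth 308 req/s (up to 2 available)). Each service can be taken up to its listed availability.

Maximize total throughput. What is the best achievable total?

Ranking by ratio (throughput/GB): ab-test-router 86.14, metrics-collector 77.00, notification-fanout 66.50, log-shipper 58.15.
The ratio ordering already packs tightly: 3×ab-test-router + notification-fanout + feature-flag-service, 24 GB, 1983.
No other feasible combination exceeds 1983.

1983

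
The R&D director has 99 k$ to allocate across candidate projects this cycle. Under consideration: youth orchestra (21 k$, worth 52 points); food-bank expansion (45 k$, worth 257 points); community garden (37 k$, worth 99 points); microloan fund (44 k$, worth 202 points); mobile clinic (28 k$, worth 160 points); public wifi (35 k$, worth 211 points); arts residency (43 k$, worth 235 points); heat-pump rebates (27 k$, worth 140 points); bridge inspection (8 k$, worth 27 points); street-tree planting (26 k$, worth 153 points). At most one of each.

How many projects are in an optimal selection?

3

Best achievable projected impact is 570.
One optimal bundle: food-bank expansion + mobile clinic + street-tree planting (99 k$).
All optima have 3 projects.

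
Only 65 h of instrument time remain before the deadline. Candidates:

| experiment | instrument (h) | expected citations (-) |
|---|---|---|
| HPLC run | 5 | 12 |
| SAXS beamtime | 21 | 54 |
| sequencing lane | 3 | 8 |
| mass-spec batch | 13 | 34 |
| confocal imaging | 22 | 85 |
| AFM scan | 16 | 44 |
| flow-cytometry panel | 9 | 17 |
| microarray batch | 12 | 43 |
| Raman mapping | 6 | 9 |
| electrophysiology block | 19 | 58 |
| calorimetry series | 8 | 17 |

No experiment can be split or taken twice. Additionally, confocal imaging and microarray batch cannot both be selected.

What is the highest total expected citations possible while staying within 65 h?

HPLC run + sequencing lane + confocal imaging + AFM scan + electrophysiology block uses 65 of the 65 h and totals 207.
No other feasible combination exceeds 207.

207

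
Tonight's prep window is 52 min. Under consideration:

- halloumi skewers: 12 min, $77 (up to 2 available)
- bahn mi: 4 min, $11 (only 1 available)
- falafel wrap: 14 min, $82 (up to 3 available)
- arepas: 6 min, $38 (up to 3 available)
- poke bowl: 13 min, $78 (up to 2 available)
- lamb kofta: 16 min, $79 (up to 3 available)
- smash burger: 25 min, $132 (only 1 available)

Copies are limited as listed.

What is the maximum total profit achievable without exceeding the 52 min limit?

318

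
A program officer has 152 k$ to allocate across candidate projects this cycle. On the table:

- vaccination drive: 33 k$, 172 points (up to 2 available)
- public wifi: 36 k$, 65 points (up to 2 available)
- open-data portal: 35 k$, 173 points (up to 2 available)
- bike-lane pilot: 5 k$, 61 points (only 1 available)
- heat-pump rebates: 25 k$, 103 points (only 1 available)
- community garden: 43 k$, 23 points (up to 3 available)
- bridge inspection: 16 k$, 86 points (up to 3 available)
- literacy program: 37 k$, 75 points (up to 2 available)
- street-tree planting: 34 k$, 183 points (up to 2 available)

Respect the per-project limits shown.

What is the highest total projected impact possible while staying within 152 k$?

Ranking by ratio (projected impact/k$): bike-lane pilot 12.20, street-tree planting 5.38, bridge inspection 5.38, vaccination drive 5.21.
A density-first pass picks bike-lane pilot + heat-pump rebates + 3×bridge inspection + 2×street-tree planting — 788 at 146 k$.
Dropping bike-lane pilot and heat-pump rebates frees 30 k$; slotting in open-data portal (35 k$) lifts the total to 797 at 151 k$.

797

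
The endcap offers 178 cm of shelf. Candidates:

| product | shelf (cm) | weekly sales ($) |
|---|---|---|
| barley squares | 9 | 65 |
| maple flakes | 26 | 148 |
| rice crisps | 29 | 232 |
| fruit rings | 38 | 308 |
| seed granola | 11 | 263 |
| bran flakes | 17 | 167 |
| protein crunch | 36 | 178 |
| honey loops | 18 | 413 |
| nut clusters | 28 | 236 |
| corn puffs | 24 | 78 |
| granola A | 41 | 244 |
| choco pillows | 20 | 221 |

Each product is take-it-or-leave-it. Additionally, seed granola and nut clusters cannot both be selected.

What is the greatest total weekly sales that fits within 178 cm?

Taking rice crisps + fruit rings + seed granola + bran flakes + honey loops + granola A + choco pillows: 174 cm used, 1848 in weekly sales.
Runner-up barley squares + rice crisps + fruit rings + seed granola + bran flakes + protein crunch + honey loops + choco pillows tops out at 1847.

1848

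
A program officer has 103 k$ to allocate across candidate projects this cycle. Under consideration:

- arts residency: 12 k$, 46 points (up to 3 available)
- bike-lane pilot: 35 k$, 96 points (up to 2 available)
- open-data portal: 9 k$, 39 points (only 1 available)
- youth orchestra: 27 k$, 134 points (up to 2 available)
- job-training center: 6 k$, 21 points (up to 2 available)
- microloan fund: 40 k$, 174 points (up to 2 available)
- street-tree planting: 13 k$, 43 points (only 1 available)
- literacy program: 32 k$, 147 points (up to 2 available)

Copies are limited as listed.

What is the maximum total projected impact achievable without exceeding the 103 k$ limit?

481

Filling by ratio: open-data portal + 2×youth orchestra + job-training center + literacy program for 475, with 2 k$ left unused.
The 38 k$ tied up in job-training center and literacy program is better spent on microloan fund — total rises to 481 (103 k$).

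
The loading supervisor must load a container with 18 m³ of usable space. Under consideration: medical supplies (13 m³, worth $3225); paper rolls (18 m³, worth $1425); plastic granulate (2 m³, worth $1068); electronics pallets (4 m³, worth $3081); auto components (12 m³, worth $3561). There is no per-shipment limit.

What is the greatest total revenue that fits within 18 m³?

13392

By revenue per m³: electronics pallets 770.25, plastic granulate 534.00, auto components 296.75 lead.
The ratio ordering already packs tightly: plastic granulate + 4×electronics pallets, 18 m³, 13392.
Every other selection either busts 18 m³ or fails to beat 13392.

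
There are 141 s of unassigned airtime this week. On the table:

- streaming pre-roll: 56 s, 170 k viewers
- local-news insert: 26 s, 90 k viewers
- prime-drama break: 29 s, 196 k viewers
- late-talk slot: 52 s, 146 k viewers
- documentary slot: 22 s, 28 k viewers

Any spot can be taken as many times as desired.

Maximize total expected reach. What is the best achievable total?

4×prime-drama break + documentary slot uses 138 of the 141 s and totals 812.
No other feasible combination exceeds 812.

812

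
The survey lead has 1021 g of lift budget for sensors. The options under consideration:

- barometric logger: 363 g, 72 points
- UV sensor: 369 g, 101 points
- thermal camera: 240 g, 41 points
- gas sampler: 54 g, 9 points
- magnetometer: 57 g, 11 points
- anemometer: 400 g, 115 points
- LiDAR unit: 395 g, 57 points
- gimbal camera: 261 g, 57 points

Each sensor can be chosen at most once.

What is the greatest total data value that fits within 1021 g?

Ranking by ratio (data value/g): anemometer 0.29, UV sensor 0.27, gimbal camera 0.22, barometric logger 0.20.
Filling by ratio: UV sensor + gas sampler + magnetometer + anemometer for 236, with 141 g left unused.
Dropping gas sampler and magnetometer frees 111 g; slotting in thermal camera (240 g) lifts the total to 257 at 1009 g.
That's the maximum — no swap from here does better than 257.

257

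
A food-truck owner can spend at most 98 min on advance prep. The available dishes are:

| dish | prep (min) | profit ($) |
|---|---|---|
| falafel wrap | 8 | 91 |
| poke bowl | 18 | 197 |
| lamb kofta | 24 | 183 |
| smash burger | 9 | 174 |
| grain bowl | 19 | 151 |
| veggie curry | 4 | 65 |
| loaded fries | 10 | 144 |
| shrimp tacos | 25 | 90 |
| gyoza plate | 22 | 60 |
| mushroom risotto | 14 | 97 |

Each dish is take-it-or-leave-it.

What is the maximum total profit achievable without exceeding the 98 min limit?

Ranking by ratio (profit/min): smash burger 19.33, veggie curry 16.25, loaded fries 14.40.
A density-first pass picks falafel wrap + poke bowl + lamb kofta + smash burger + grain bowl + veggie curry + loaded fries — 1005 at 92 min.
The 8 min tied up in falafel wrap is better spent on mushroom risotto — total rises to 1011 (98 min).

1011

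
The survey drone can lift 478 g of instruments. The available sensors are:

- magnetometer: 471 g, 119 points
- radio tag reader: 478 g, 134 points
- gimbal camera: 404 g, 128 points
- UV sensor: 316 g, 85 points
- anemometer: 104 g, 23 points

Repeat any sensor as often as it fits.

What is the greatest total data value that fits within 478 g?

The ratio heuristic lands on gimbal camera (128) but leaves 74 g idle.
Dropping gimbal camera frees 404 g; slotting in radio tag reader (478 g) lifts the total to 134 at 478 g.
Every other selection either busts 478 g or fails to beat 134.

134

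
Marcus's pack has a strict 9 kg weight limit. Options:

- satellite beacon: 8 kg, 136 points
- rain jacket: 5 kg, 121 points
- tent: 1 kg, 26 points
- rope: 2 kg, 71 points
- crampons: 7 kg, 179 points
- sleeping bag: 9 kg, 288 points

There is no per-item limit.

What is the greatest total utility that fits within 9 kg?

310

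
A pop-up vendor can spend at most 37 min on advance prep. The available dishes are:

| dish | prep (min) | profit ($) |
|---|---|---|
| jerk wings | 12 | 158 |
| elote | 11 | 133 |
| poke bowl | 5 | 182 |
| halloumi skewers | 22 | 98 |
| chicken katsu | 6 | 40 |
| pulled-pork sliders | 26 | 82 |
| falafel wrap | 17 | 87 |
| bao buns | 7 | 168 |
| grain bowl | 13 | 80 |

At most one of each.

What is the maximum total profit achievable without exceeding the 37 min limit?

Jerk wings + elote + poke bowl + bao buns uses 35 of the 37 min and totals 641.
Runner-up jerk wings + poke bowl + bao buns + grain bowl tops out at 588.

641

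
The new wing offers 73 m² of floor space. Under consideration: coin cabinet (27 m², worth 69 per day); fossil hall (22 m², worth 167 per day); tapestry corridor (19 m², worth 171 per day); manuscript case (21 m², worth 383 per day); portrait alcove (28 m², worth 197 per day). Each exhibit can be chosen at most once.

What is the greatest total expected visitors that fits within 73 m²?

Ranking by ratio (expected visitors/m²): manuscript case 18.24, tapestry corridor 9.00, fossil hall 7.59.
Filling by ratio: fossil hall + tapestry corridor + manuscript case for 721, with 11 m² left unused.
The 22 m² tied up in fossil hall is better spent on portrait alcove — total rises to 751 (68 m²).
The closest alternative, fossil hall + manuscript case + portrait alcove, reaches only 747.

751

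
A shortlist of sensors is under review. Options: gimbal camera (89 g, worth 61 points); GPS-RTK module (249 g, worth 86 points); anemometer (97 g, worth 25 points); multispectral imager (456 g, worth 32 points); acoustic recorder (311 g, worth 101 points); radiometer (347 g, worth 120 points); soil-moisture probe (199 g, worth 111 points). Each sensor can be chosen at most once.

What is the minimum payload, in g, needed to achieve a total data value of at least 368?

Minimise g subject to total data value ≥ 368.
Taking gimbal camera + GPS-RTK module + radiometer + soil-moisture probe gives 378 (≥ 368) for 884 g.
Below 884 g the best achievable stays under 368.

884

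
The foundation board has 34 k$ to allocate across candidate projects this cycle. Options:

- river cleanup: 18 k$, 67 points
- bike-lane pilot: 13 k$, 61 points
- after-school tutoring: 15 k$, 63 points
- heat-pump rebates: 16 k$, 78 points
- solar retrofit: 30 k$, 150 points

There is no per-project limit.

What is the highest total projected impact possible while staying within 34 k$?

156

The ratio heuristic lands on solar retrofit (150) but leaves 4 k$ idle.
The 30 k$ tied up in solar retrofit is better spent on 2×heat-pump rebates — total rises to 156 (32 k$).
Every other selection either busts 34 k$ or fails to beat 156.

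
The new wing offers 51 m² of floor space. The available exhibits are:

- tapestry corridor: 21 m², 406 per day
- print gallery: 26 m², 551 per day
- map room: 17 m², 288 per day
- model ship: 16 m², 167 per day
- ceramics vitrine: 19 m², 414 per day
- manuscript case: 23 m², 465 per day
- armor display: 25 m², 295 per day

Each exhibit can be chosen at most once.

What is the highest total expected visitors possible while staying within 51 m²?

1016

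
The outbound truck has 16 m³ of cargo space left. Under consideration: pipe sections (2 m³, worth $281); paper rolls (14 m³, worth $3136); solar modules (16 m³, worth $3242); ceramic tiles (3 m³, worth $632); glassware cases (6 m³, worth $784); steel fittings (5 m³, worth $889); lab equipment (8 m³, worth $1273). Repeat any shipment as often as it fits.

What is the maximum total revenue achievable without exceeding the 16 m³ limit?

Best packing: pipe sections + paper rolls — 16 m³, 3417 total.
No other feasible combination exceeds 3417.

3417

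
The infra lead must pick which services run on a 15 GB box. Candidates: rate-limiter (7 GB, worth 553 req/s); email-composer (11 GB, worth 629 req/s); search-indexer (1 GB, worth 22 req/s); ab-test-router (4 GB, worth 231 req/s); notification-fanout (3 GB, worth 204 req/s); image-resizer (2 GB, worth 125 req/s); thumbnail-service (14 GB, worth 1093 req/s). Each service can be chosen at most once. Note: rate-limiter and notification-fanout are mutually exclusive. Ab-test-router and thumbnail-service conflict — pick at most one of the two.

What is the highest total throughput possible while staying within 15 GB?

By throughput per GB: rate-limiter 79.00, thumbnail-service 78.07, notification-fanout 68.00 lead.
Best packing: search-indexer + thumbnail-service — 15 GB, 1115 total.
Runner-up thumbnail-service tops out at 1093.

1115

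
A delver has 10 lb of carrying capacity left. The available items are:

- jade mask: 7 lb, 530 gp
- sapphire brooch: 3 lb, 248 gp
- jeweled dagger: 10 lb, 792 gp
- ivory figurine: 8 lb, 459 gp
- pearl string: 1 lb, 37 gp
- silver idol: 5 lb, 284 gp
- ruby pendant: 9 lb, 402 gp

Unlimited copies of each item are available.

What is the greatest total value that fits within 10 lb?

792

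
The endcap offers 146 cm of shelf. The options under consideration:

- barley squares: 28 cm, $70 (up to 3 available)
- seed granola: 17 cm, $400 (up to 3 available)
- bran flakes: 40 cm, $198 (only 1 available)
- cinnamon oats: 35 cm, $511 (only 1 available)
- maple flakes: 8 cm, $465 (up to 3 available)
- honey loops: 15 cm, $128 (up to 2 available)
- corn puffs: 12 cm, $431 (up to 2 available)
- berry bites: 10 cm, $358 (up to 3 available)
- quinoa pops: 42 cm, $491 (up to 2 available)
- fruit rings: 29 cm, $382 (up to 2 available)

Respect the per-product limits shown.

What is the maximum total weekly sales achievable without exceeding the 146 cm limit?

Ranking by ratio (weekly sales/cm): maple flakes 58.12, corn puffs 35.92, berry bites 35.80, seed granola 23.53.
3×seed granola + 3×maple flakes + honey loops + 2×corn puffs + 3×berry bites uses 144 of the 146 cm and totals 4659.
Every other selection either busts 146 cm or exceeds an availability limit or fails to beat 4659.

4659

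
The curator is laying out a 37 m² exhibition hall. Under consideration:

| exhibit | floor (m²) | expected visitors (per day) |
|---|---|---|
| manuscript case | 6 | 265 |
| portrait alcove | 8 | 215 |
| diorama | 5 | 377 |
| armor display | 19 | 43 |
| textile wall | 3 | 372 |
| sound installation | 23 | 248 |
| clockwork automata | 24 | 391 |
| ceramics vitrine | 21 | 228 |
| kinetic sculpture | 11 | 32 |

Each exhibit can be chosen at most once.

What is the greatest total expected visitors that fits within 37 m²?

Greedy by ratio would take manuscript case + portrait alcove + diorama + textile wall + kinetic sculpture: 33 m² used, total 1261.
Dropping portrait alcove and kinetic sculpture frees 19 m²; slotting in sound installation (23 m²) lifts the total to 1262 at 37 m².

1262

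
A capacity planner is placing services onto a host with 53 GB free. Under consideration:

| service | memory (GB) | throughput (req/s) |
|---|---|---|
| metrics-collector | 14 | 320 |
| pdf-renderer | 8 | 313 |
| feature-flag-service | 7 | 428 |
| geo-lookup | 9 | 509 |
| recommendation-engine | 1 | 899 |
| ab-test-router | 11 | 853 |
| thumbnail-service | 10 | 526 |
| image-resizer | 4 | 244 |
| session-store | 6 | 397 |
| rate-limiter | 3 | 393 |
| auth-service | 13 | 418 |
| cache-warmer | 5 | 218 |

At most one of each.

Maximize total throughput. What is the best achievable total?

Ranking by ratio (throughput/GB): recommendation-engine 899.00, rate-limiter 131.00, ab-test-router 77.55, session-store 66.17.
The ratio ordering already packs tightly: feature-flag-service + geo-lookup + recommendation-engine + ab-test-router + thumbnail-service + image-resizer + session-store + rate-limiter, 51 GB, 4249.
Next best is feature-flag-service + geo-lookup + recommendation-engine + ab-test-router + thumbnail-service + session-store + rate-limiter + cache-warmer at 4223 (52 GB) — short by 26.

4249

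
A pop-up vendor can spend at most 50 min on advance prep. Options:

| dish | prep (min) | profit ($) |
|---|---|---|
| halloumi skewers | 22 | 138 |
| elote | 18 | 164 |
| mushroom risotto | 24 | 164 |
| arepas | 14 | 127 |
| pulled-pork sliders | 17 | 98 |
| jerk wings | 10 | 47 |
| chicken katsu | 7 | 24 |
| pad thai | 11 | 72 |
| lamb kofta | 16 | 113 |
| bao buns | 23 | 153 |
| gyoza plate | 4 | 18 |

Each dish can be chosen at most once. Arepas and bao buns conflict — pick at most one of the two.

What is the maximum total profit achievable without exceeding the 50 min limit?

404

The ratio ordering already packs tightly: elote + arepas + lamb kofta, 48 min, 404.
The spare 2 min is too small for any remaining dish, and no feasible exchange beats 404.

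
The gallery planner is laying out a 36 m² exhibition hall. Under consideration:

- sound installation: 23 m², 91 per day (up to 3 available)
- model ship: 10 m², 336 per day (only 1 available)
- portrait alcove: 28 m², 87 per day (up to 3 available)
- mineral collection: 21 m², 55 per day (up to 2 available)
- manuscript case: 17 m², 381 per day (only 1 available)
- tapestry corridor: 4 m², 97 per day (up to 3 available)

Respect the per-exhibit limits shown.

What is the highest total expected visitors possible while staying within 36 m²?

By expected visitors per m²: model ship 33.60, tapestry corridor 24.25, manuscript case 22.41, sound installation 3.96 lead.
The ratio heuristic lands on model ship + 3×tapestry corridor (627) but leaves 14 m² idle.
The 4 m² tied up in tapestry corridor is better spent on manuscript case — total rises to 911 (35 m²).

911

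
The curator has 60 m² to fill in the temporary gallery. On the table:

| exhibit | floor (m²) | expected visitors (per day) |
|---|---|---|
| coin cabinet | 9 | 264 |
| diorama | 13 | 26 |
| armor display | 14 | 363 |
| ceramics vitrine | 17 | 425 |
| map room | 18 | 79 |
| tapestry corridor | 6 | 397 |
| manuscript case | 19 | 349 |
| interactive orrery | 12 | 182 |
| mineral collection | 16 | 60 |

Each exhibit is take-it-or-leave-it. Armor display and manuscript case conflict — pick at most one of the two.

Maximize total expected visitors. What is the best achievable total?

1631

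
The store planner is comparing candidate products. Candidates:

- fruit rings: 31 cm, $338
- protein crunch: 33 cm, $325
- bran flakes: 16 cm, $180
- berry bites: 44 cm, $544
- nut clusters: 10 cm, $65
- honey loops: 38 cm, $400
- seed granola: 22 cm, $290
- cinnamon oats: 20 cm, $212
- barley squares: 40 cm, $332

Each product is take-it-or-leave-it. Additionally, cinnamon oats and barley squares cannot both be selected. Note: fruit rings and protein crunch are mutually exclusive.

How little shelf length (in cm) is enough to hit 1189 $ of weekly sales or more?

Look for the lowest-shelf combination reaching 1189.
bran flakes + berry bites + seed granola + cinnamon oats: 1226 weekly sales at 102 cm.
Below 102 cm the best achievable stays under 1189.

102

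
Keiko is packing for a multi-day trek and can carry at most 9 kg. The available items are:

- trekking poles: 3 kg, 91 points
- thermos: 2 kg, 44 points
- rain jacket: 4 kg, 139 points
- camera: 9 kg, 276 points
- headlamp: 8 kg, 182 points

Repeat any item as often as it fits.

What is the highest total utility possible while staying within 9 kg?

278

The ratio ordering already packs tightly: 2×rain jacket, 8 kg, 278.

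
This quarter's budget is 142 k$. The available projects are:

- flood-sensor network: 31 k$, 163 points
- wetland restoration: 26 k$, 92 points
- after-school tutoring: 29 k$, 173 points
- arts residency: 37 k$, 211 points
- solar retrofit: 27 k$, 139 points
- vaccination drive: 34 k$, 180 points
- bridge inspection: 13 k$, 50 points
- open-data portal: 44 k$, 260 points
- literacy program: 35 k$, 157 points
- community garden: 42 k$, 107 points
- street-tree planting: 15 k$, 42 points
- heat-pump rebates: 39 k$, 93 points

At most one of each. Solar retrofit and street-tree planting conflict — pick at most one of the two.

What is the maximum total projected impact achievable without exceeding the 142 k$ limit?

807

By projected impact per k$: after-school tutoring 5.97, open-data portal 5.91, arts residency 5.70, vaccination drive 5.29 lead.
The ratio ordering already packs tightly: flood-sensor network + after-school tutoring + arts residency + open-data portal, 141 k$, 807.
Nothing else feasible within 142 k$ beats 807.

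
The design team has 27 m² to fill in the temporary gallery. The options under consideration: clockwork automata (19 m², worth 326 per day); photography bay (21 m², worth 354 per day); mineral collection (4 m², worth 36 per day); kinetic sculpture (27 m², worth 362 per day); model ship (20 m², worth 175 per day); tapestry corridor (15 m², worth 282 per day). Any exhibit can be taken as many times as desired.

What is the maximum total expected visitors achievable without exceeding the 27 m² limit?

398

Greedy by ratio would take 3×mineral collection + tapestry corridor: 27 m² used, total 390.
Replace mineral collection and tapestry corridor with clockwork automata: the trade gains 8 net, giving 398 at 27 m².
That's the maximum — no swap from here does better than 398.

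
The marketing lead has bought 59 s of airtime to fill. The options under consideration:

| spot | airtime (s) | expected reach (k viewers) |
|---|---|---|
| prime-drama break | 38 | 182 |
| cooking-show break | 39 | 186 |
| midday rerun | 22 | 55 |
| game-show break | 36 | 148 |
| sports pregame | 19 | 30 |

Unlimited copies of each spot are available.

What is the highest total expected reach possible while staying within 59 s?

216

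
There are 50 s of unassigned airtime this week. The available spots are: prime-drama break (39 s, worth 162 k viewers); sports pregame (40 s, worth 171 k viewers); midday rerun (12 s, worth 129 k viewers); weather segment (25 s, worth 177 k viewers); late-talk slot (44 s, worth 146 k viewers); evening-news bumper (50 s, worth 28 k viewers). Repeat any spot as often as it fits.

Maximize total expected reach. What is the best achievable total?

516

By expected reach per s: midday rerun 10.75, weather segment 7.08, sports pregame 4.28 lead.
Taking 4×midday rerun: 48 s used, 516 in expected reach.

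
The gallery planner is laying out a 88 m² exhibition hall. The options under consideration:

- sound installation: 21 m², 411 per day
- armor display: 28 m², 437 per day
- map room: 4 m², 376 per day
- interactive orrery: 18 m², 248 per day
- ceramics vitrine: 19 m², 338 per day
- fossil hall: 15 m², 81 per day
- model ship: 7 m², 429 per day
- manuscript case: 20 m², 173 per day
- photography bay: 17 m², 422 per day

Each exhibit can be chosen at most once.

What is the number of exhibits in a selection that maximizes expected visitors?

6

The maximum expected visitors within 88 m² is 2224.
One optimal bundle: sound installation + map room + interactive orrery + ceramics vitrine + model ship + photography bay (86 m²).
Any selection reaching 2224 contains exactly 6 exhibits.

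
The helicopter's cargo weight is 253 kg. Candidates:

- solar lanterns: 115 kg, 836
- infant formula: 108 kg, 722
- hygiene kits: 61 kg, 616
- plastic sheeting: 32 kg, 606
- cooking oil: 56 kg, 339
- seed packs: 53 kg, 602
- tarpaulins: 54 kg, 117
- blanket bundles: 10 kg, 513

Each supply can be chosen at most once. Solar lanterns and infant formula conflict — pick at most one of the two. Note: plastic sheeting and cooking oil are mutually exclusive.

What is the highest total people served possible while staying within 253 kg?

2571

By people served per kg: blanket bundles 51.30, plastic sheeting 18.94, seed packs 11.36 lead.
Solar lanterns + hygiene kits + plastic sheeting + blanket bundles uses 218 of the 253 kg and totals 2571.
Next best is solar lanterns + hygiene kits + seed packs + blanket bundles at 2567 (239 kg) — short by 4.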